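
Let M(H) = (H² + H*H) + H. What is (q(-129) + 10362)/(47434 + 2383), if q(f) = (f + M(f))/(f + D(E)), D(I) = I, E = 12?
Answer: 393110/1942863 ≈ 0.20234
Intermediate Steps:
M(H) = H + 2*H² (M(H) = (H² + H²) + H = 2*H² + H = H + 2*H²)
q(f) = (f + f*(1 + 2*f))/(12 + f) (q(f) = (f + f*(1 + 2*f))/(f + 12) = (f + f*(1 + 2*f))/(12 + f))
(q(-129) + 10362)/(47434 + 2383) = (2*(-129)*(1 - 129)/(12 - 129) + 10362)/(47434 + 2383) = (2*(-129)*(-128)/(-117) + 10362)/49817 = (2*(-129)*(-1/117)*(-128) + 10362)*(1/49817) = (-11008/39 + 10362)*(1/49817) = (393110/39)*(1/49817) = 393110/1942863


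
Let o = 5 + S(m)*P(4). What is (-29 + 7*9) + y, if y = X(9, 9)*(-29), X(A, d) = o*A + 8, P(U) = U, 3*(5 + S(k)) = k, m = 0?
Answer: 3717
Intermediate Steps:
S(k) = -5 + k/3
o = -15 (o = 5 + (-5 + (⅓)*0)*4 = 5 + (-5 + 0)*4 = 5 - 5*4 = 5 - 20 = -15)
X(A, d) = 8 - 15*A (X(A, d) = -15*A + 8 = 8 - 15*A)
y = 3683 (y = (8 - 15*9)*(-29) = (8 - 135)*(-29) = -127*(-29) = 3683)
(-29 + 7*9) + y = (-29 + 7*9) + 3683 = (-29 + 63) + 3683 = 34 + 3683 = 3717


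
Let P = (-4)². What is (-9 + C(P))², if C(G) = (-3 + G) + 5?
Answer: 81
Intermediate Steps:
P = 16
C(G) = 2 + G
(-9 + C(P))² = (-9 + (2 + 16))² = (-9 + 18)² = 9² = 81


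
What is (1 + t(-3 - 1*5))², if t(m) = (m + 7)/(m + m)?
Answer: 289/256 ≈ 1.1289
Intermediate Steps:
t(m) = (7 + m)/(2*m) (t(m) = (7 + m)/((2*m)) = (7 + m)*(1/(2*m)) = (7 + m)/(2*m))
(1 + t(-3 - 1*5))² = (1 + (7 + (-3 - 1*5))/(2*(-3 - 1*5)))² = (1 + (7 + (-3 - 5))/(2*(-3 - 5)))² = (1 + (½)*(7 - 8)/(-8))² = (1 + (½)*(-⅛)*(-1))² = (1 + 1/16)² = (17/16)² = 289/256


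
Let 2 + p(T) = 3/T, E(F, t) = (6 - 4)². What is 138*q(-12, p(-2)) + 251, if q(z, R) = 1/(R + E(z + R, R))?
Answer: 527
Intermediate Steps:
E(F, t) = 4 (E(F, t) = 2² = 4)
p(T) = -2 + 3/T
q(z, R) = 1/(4 + R) (q(z, R) = 1/(R + 4) = 1/(4 + R))
138*q(-12, p(-2)) + 251 = 138/(4 + (-2 + 3/(-2))) + 251 = 138/(4 + (-2 + 3*(-½))) + 251 = 138/(4 + (-2 - 3/2)) + 251 = 138/(4 - 7/2) + 251 = 138/(½) + 251 = 138*2 + 251 = 276 + 251 = 527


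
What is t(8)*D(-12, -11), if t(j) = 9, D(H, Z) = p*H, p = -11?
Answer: 1188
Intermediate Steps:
D(H, Z) = -11*H
t(8)*D(-12, -11) = 9*(-11*(-12)) = 9*132 = 1188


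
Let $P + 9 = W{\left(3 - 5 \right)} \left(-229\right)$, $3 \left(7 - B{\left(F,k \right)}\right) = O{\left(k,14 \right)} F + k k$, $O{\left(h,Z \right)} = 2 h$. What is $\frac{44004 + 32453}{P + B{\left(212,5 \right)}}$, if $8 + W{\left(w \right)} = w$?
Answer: $\frac{76457}{1573} \approx 48.606$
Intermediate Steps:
$W{\left(w \right)} = -8 + w$
$B{\left(F,k \right)} = 7 - \frac{k^{2}}{3} - \frac{2 F k}{3}$ ($B{\left(F,k \right)} = 7 - \frac{2 k F + k k}{3} = 7 - \frac{2 F k + k^{2}}{3} = 7 - \frac{k^{2} + 2 F k}{3} = 7 - \left(\frac{k^{2}}{3} + \frac{2 F k}{3}\right) = 7 - \frac{k^{2}}{3} - \frac{2 F k}{3}$)
$P = 2281$ ($P = -9 + \left(-8 + \left(3 - 5\right)\right) \left(-229\right) = -9 + \left(-8 - 2\right) \left(-229\right) = -9 - -2290 = -9 + 2290 = 2281$)
$\frac{44004 + 32453}{P + B{\left(212,5 \right)}} = \frac{44004 + 32453}{2281 - \left(-7 + \frac{25}{3} + \frac{2120}{3}\right)} = \frac{76457}{2281 - 708} = \frac{76457}{1573}$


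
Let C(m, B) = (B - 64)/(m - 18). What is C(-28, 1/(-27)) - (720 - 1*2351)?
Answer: 2027431/1242 ≈ 1632.4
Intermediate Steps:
C(m, B) = (-64 + B)/(-18 + m)
C(-28, 1/(-27)) - (720 - 1*2351) = (-64 + 1/(-27))/(-18 - 28) - (720 - 1*2351) = (-64 - 1/27)/(-46) - (720 - 2351) = -1/46*(-1729/27) - 1*(-1631) = 1729/1242 + 1631 = 2027431/1242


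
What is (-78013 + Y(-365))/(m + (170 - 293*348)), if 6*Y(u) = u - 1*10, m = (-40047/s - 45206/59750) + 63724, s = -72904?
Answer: 170048985528500/82917177934987 ≈ 2.0508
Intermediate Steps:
m = 138790866623013/2178007000 (m = (-40047/(-72904) - 45206/59750) + 63724 = (-40047*(-1/72904) - 45206*1/59750) + 63724 = (40047/72904 - 22603/29875) + 63724 = -451444987/2178007000 + 63724 = 138790866623013/2178007000 ≈ 63724.)
Y(u) = -5/3 + u/6 (Y(u) = (u - 1*10)/6 = (u - 10)/6 = (-10 + u)/6 = -5/3 + u/6)
(-78013 + Y(-365))/(m + (170 - 293*348)) = (-78013 + (-5/3 + (⅙)*(-365)))/(138790866623013/2178007000 + (170 - 293*348)) = (-78013 + (-5/3 - 365/6))/(138790866623013/2178007000 + (170 - 101964)) = (-78013 - 125/2)/(138790866623013/2178007000 - 101794) = -156151/(2*(-82917177934987/2178007000)) = -156151/2*(-2178007000/82917177934987) = 170048985528500/82917177934987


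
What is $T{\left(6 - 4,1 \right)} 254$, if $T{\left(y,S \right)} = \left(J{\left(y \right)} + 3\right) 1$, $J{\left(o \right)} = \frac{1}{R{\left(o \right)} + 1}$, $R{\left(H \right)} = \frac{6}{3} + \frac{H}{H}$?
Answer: $\frac{1651}{2} \approx 825.5$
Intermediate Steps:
$R{\left(H \right)} = 3$ ($R{\left(H \right)} = 6 \cdot \frac{1}{3} + 1 = 2 + 1 = 3$)
$J{\left(o \right)} = \frac{1}{4}$ ($J{\left(o \right)} = \frac{1}{3 + 1} = \frac{1}{4}$)
$T{\left(y,S \right)} = \frac{13}{4}$ ($T{\left(y,S \right)} = \left(\frac{1}{4} + 3\right) 1 = \frac{13}{4} \cdot 1 = \frac{13}{4}$)
$T{\left(6 - 4,1 \right)} 254 = \frac{13}{4} \cdot 254 = \frac{1651}{2}$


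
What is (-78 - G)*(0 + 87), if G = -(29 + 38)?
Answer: -957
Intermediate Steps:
G = -67 (G = -1*67 = -67)
(-78 - G)*(0 + 87) = (-78 - 1*(-67))*(0 + 87) = (-78 + 67)*87 = -11*87 = -957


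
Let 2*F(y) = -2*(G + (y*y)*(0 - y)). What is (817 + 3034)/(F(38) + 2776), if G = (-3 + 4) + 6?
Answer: 3851/57641 ≈ 0.066810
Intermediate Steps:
G = 7 (G = 1 + 6 = 7)
F(y) = -7 + y³ (F(y) = (-2*(7 + (y*y)*(0 - y)))/2 = (-2*(7 + y²*(-y)))/2 = (-2*(7 - y³))/2 = (-14 + 2*y³)/2 = -7 + y³)
(817 + 3034)/(F(38) + 2776) = (817 + 3034)/((-7 + 38³) + 2776) = 3851/((-7 + 54872) + 2776) = 3851/(54865 + 2776) = 3851/57641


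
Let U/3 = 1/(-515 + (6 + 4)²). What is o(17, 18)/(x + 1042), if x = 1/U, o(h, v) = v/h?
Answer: 54/46087 ≈ 0.0011717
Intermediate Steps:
U = -3/415 (U = 3/(-515 + (6 + 4)²) = 3/(-515 + 10²) = 3/(-515 + 100) = 3/(-415) = 3*(-1/415) = -3/415 ≈ -0.0072289)
x = -415/3 (x = 1/(-3/415) = -415/3 ≈ -138.33)
o(17, 18)/(x + 1042) = (18/17)/(-415/3 + 1042) = (18*(1/17))/(2711/3) = (18/17)*(3/2711) = 54/46087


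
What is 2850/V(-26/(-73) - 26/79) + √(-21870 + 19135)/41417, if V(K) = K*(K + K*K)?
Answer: 91105262514925/24023688 + I*√2735/41417 ≈ 3.7923e+6 + 0.0012627*I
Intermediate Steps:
V(K) = K*(K + K²)
2850/V(-26/(-73) - 26/79) + √(-21870 + 19135)/41417 = 2850/(((-26/(-73) - 26/79)²*(1 + (-26/(-73) - 26/79)))) + √(-21870 + 19135)/41417 = 2850/(((-26*(-1/73) - 26*1/79)²*(1 + (-26*(-1/73) - 26*1/79)))) + √(-2735)*(1/41417) = 2850/(((26/73 - 26/79)²*(1 + (26/73 - 26/79)))) + (I*√2735)*(1/41417) = 2850/(((156/5767)²*(1 + 156/5767))) + I*√2735/41417 = 2850/(((24336/33258289)*(5923/5767))) + I*√2735/41417 = 2850/(144142128/191800552663) + I*√2735/41417 = 2850*(191800552663/144142128) + I*√2735/41417 = 91105262514925/24023688 + I*√2735/41417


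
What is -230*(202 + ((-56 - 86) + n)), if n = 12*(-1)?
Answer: -11040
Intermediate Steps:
n = -12
-230*(202 + ((-56 - 86) + n)) = -230*(202 + ((-56 - 86) - 12)) = -230*(202 + (-142 - 12)) = -230*(202 - 154) = -230*48 = -11040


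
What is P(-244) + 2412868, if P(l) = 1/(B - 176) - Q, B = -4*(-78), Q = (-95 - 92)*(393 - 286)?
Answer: 330871273/136 ≈ 2.4329e+6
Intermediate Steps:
Q = -20009 (Q = -187*107 = -20009)
B = 312
P(l) = 2721225/136 (P(l) = 1/(312 - 176) - 1*(-20009) = 1/136 + 20009 = 2721225/136)
P(-244) + 2412868 = 2721225/136 + 2412868 = 330871273/136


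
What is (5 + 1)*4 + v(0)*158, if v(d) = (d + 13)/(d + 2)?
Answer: 1051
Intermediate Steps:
v(d) = (13 + d)/(2 + d)
(5 + 1)*4 + v(0)*158 = (5 + 1)*4 + ((13 + 0)/(2 + 0))*158 = 6*4 + (13/2)*158 = 24 + ((½)*13)*158 = 24 + (13/2)*158 = 24 + 1027 = 1051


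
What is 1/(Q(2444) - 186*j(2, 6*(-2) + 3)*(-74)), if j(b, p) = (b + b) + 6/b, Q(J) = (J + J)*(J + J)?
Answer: 1/23988892 ≈ 4.1686e-8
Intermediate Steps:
Q(J) = 4*J² (Q(J) = (2*J)*(2*J) = 4*J²)
j(b, p) = 2*b + 6/b
1/(Q(2444) - 186*j(2, 6*(-2) + 3)*(-74)) = 1/(4*2444² - 186*(2*2 + 6/2)*(-74)) = 1/(4*5973136 - 186*(4 + 6*(½))*(-74)) = 1/(23892544 - 186*(4 + 3)*(-74)) = 1/(23892544 - 186*7*(-74)) = 1/(23892544 - 1302*(-74)) = 1/(23892544 + 96348) = 1/23988892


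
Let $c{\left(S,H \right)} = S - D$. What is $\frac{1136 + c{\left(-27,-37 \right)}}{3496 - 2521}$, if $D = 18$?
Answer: $\frac{1091}{975} \approx 1.119$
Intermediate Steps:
$c{\left(S,H \right)} = -18 + S$ ($c{\left(S,H \right)} = S - 18 = -18 + S$)
$\frac{1136 + c{\left(-27,-37 \right)}}{3496 - 2521} = \frac{1136 - 45}{3496 - 2521} = \frac{1136 - 45}{975} = 1091 \cdot \frac{1}{975} = \frac{1091}{975}$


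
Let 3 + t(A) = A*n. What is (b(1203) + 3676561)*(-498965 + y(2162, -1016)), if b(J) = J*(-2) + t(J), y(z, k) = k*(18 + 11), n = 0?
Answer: -1941528467208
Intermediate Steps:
y(z, k) = 29*k (y(z, k) = k*29 = 29*k)
t(A) = -3 (t(A) = -3 + A*0 = -3 + 0 = -3)
b(J) = -3 - 2*J (b(J) = J*(-2) - 3 = -2*J - 3 = -3 - 2*J)
(b(1203) + 3676561)*(-498965 + y(2162, -1016)) = ((-3 - 2*1203) + 3676561)*(-498965 + 29*(-1016)) = ((-3 - 2406) + 3676561)*(-498965 - 29464) = (-2409 + 3676561)*(-528429) = 3674152*(-528429) = -1941528467208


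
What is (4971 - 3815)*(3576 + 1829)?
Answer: 6248180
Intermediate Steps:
(4971 - 3815)*(3576 + 1829) = 1156*5405 = 6248180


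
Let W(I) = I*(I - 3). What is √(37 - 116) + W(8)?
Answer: 40 + I*√79 ≈ 40.0 + 8.8882*I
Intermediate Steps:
W(I) = I*(-3 + I)
√(37 - 116) + W(8) = √(37 - 116) + 8*(-3 + 8) = √(-79) + 8*5 = I*√79 + 40 = 40 + I*√79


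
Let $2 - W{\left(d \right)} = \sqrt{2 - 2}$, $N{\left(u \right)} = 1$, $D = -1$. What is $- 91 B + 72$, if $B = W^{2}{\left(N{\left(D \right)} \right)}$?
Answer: $-292$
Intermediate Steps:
$W{\left(d \right)} = 2$ ($W{\left(d \right)} = 2 - \sqrt{2 - 2} = 2 - \sqrt{0} = 2 - 0 = 2 + 0 = 2$)
$B = 4$ ($B = 2^{2} = 4$)
$- 91 B + 72 = \left(-91\right) 4 + 72 = -364 + 72 = -292$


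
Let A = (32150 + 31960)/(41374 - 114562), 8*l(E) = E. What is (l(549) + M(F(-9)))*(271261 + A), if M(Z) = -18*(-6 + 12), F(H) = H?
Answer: -347427254265/32528 ≈ -1.0681e+7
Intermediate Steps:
l(E) = E/8
A = -10685/12198 (A = 64110/(-73188) = 64110*(-1/73188) = -10685/12198 ≈ -0.87596)
M(Z) = -108 (M(Z) = -18*6 = -108)
(l(549) + M(F(-9)))*(271261 + A) = ((1/8)*549 - 108)*(271261 - 10685/12198) = (549/8 - 108)*(3308830993/12198) = -315/8*3308830993/12198 = -347427254265/32528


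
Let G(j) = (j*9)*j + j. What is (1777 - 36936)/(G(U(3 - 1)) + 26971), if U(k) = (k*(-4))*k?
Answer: -35159/29259 ≈ -1.2016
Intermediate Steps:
U(k) = -4*k² (U(k) = (-4*k)*k = -4*k²)
G(j) = j + 9*j² (G(j) = (9*j)*j + j = 9*j² + j = j + 9*j²)
(1777 - 36936)/(G(U(3 - 1)) + 26971) = (1777 - 36936)/((-4*(3 - 1)²)*(1 + 9*(-4*(3 - 1)²)) + 26971) = -35159/((-4*2²)*(1 + 9*(-4*2²)) + 26971) = -35159/((-4*4)*(1 + 9*(-4*4)) + 26971) = -35159/(-16*(1 + 9*(-16)) + 26971) = -35159/(-16*(1 - 144) + 26971) = -35159/(-16*(-143) + 26971) = -35159/(2288 + 26971) = -35159/29259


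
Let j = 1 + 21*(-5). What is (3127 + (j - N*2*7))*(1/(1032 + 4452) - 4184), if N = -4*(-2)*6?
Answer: -53943824305/5484 ≈ -9.8366e+6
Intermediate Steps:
j = -104 (j = 1 - 105 = -104)
N = 48 (N = 8*6 = 48)
(3127 + (j - N*2*7))*(1/(1032 + 4452) - 4184) = (3127 + (-104 - 48*2*7))*(1/(1032 + 4452) - 4184) = (3127 + (-104 - 96*7))*(1/5484 - 4184) = (3127 + (-104 - 1*672))*(1/5484 - 4184) = (3127 + (-104 - 672))*(-22945055/5484) = (3127 - 776)*(-22945055/5484) = 2351*(-22945055/5484) = -53943824305/5484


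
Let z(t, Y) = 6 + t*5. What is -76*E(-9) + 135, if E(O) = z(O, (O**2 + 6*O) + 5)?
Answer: 3099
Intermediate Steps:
z(t, Y) = 6 + 5*t
E(O) = 6 + 5*O
-76*E(-9) + 135 = -76*(6 + 5*(-9)) + 135 = -76*(6 - 45) + 135 = -76*(-39) + 135 = 2964 + 135 = 3099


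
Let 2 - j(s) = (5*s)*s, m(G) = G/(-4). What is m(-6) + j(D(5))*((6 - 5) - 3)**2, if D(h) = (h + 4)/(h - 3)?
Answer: -791/2 ≈ -395.50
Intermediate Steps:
m(G) = -G/4 (m(G) = G*(-1/4) = -G/4)
D(h) = (4 + h)/(-3 + h)
j(s) = 2 - 5*s**2 (j(s) = 2 - 5*s*s = 2 - 5*s**2)
m(-6) + j(D(5))*((6 - 5) - 3)**2 = -1/4*(-6) + (2 - 5*(4 + 5)**2/(-3 + 5)**2)*((6 - 5) - 3)**2 = 3/2 + (2 - 5*(9/2)**2)*(1 - 3)**2 = 3/2 + (2 - 5*((1/2)*9)**2)*(-2)**2 = 3/2 + (2 - 5*(9/2)**2)*4 = 3/2 + (2 - 5*81/4)*4 = 3/2 + (2 - 405/4)*4 = 3/2 - 397/4*4 = 3/2 - 397 = -791/2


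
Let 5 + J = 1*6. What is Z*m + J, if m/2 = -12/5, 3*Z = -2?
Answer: 21/5 ≈ 4.2000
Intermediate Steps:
J = 1 (J = -5 + 1*6 = -5 + 6 = 1)
Z = -⅔ (Z = (⅓)*(-2) = -⅔ ≈ -0.66667)
m = -24/5 (m = 2*(-12/5) = -24/5 ≈ -4.8000)
Z*m + J = -⅔*(-24/5) + 1 = 16/5 + 1 = 21/5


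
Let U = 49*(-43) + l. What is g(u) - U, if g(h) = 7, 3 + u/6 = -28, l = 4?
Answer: 2110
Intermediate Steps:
u = -186 (u = -18 + 6*(-28) = -18 - 168 = -186)
U = -2103 (U = 49*(-43) + 4 = -2107 + 4 = -2103)
g(u) - U = 7 - 1*(-2103) = 7 + 2103 = 2110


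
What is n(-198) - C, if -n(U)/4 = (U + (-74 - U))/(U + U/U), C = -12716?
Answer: 2504756/197 ≈ 12715.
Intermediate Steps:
n(U) = 296/(1 + U) (n(U) = -4*(U + (-74 - U))/(U + U/U) = -(-296)/(U + 1) = -(-296)/(1 + U) = 296/(1 + U))
n(-198) - C = 296/(1 - 198) - 1*(-12716) = 296/(-197) + 12716 = 296*(-1/197) + 12716 = -296/197 + 12716 = 2504756/197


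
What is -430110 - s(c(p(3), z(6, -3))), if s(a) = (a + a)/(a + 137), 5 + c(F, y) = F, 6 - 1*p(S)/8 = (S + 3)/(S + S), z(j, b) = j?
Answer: -36989495/86 ≈ -4.3011e+5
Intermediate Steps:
p(S) = 48 - 4*(3 + S)/S (p(S) = 48 - 8*(S + 3)/(S + S) = 48 - 8*(3 + S)/(2*S) = 48 - 8*(3 + S)*1/(2*S) = 48 - 4*(3 + S)/S)
c(F, y) = -5 + F
s(a) = 2*a/(137 + a) (s(a) = (2*a)/(137 + a) = 2*a/(137 + a))
-430110 - s(c(p(3), z(6, -3))) = -430110 - 2*(-5 + (44 - 12/3))/(137 + (-5 + (44 - 12/3))) = -430110 - 2*(-5 + (44 - 12*⅓))/(137 + (-5 + (44 - 12*⅓))) = -430110 - 2*(-5 + (44 - 4))/(137 + (-5 + (44 - 4))) = -430110 - 2*(-5 + 40)/(137 + (-5 + 40)) = -430110 - 2*35/(137 + 35) = -430110 - 2*35/172 = -430110 - 1*35/86 = -430110 - 35/86 = -36989495/86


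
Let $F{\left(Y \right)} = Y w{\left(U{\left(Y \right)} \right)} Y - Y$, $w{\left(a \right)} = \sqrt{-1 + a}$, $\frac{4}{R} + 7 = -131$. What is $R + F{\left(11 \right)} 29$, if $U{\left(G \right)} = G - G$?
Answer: $- \frac{22013}{69} + 3509 i \approx -319.03 + 3509.0 i$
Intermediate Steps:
$R = - \frac{2}{69}$ ($R = \frac{4}{-7 - 131} = \frac{4}{-138} = 4 \left(- \frac{1}{138}\right) = - \frac{2}{69} \approx -0.028986$)
$U{\left(G \right)} = 0$
$F{\left(Y \right)} = - Y + i Y^{2}$ ($F{\left(Y \right)} = Y \sqrt{-1 + 0} Y - Y = Y \sqrt{-1} Y - Y = Y i Y - Y = i Y Y - Y = i Y^{2} - Y = - Y + i Y^{2}$)
$R + F{\left(11 \right)} 29 = - \frac{2}{69} + 11 \left(-1 + i 11\right) 29 = - \frac{2}{69} + 11 \left(-1 + 11 i\right) 29 = - \frac{2}{69} + \left(-11 + 121 i\right) 29 = - \frac{2}{69} - \left(319 - 3509 i\right) = - \frac{22013}{69} + 3509 i$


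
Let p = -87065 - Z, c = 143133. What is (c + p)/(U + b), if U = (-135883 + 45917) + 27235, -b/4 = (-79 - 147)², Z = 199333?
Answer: 28653/53407 ≈ 0.53650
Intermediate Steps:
p = -286398 (p = -87065 - 1*199333 = -87065 - 199333 = -286398)
b = -204304 (b = -4*(-79 - 147)² = -4*(-226)² = -4*51076 = -204304)
U = -62731 (U = -89966 + 27235 = -62731)
(c + p)/(U + b) = (143133 - 286398)/(-62731 - 204304) = -143265/(-267035) = -143265*(-1/267035) = 28653/53407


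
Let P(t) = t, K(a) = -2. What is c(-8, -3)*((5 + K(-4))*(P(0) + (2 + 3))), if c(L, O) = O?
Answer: -45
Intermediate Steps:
c(-8, -3)*((5 + K(-4))*(P(0) + (2 + 3))) = -3*(5 - 2)*(0 + (2 + 3)) = -9*(0 + 5) = -9*5 = -3*15 = -45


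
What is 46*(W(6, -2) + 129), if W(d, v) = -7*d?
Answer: 4002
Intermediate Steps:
46*(W(6, -2) + 129) = 46*(-7*6 + 129) = 46*(-42 + 129) = 46*87 = 4002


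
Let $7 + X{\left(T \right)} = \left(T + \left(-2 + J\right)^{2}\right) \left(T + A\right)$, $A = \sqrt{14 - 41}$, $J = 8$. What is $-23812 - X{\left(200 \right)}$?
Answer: $-71005 - 708 i \sqrt{3} \approx -71005.0 - 1226.3 i$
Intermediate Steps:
$A = 3 i \sqrt{3}$ ($A = \sqrt{-27} = 3 i \sqrt{3} \approx 5.1962 i$)
$X{\left(T \right)} = -7 + \left(36 + T\right) \left(T + 3 i \sqrt{3}\right)$ ($X{\left(T \right)} = -7 + \left(T + \left(-2 + 8\right)^{2}\right) \left(T + 3 i \sqrt{3}\right) = -7 + \left(T + 6^{2}\right) \left(T + 3 i \sqrt{3}\right) = -7 + \left(T + 36\right) \left(T + 3 i \sqrt{3}\right) = -7 + \left(36 + T\right) \left(T + 3 i \sqrt{3}\right)$)
$-23812 - X{\left(200 \right)} = -23812 - \left(-7 + 200^{2} + 36 \cdot 200 + 108 i \sqrt{3} + 3 i 200 \sqrt{3}\right) = -23812 - \left(-7 + 40000 + 7200 + 108 i \sqrt{3} + 600 i \sqrt{3}\right) = -23812 - \left(47193 + 708 i \sqrt{3}\right) = -71005 - 708 i \sqrt{3}$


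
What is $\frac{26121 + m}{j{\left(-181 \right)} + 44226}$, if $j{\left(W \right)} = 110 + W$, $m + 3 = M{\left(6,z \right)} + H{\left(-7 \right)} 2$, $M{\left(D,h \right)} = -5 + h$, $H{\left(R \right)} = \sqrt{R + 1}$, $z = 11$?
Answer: $\frac{26124}{44155} + \frac{2 i \sqrt{6}}{44155} \approx 0.59164 + 0.00011095 i$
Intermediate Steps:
$H{\left(R \right)} = \sqrt{1 + R}$
$m = 3 + 2 i \sqrt{6}$ ($m = -3 + \left(\left(-5 + 11\right) + \sqrt{1 - 7} \cdot 2\right) = -3 + \left(6 + \sqrt{-6} \cdot 2\right) = -3 + \left(6 + i \sqrt{6} \cdot 2\right) = -3 + \left(6 + 2 i \sqrt{6}\right) = 3 + 2 i \sqrt{6} \approx 3.0 + 4.899 i$)
$\frac{26121 + m}{j{\left(-181 \right)} + 44226} = \frac{26121 + \left(3 + 2 i \sqrt{6}\right)}{\left(110 - 181\right) + 44226} = \frac{26124 + 2 i \sqrt{6}}{-71 + 44226} = \frac{26124 + 2 i \sqrt{6}}{44155} = \left(26124 + 2 i \sqrt{6}\right) \frac{1}{44155} = \frac{26124}{44155} + \frac{2 i \sqrt{6}}{44155}$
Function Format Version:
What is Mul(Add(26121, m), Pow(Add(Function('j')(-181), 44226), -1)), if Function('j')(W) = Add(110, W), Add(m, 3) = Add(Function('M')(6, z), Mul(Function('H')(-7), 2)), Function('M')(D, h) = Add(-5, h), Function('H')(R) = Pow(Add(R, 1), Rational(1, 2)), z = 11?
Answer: Add(Rational(26124, 44155), Mul(Rational(2, 44155), I, Pow(6, Rational(1, 2)))) ≈ Add(0.59164, Mul(0.00011095, I))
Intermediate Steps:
Function('H')(R) = Pow(Add(1, R), Rational(1, 2))
m = Add(3, Mul(2, I, Pow(6, Rational(1, 2)))) (m = Add(-3, Add(Add(-5, 11), Mul(Pow(Add(1, -7), Rational(1, 2)), 2))) = Add(-3, Add(6, Mul(Pow(-6, Rational(1, 2)), 2))) = Add(-3, Add(6, Mul(Mul(I, Pow(6, Rational(1, 2))), 2))) = Add(-3, Add(6, Mul(2, I, Pow(6, Rational(1, 2))))) = Add(3, Mul(2, I, Pow(6, Rational(1, 2)))) ≈ Add(3.0000, Mul(4.8990, I)))
Mul(Add(26121, m), Pow(Add(Function('j')(-181), 44226), -1)) = Mul(Add(26121, Add(3, Mul(2, I, Pow(6, Rational(1, 2))))), Pow(Add(Add(110, -181), 44226), -1)) = Mul(Add(26124, Mul(2, I, Pow(6, Rational(1, 2)))), Pow(Add(-71, 44226), -1)) = Mul(Add(26124, Mul(2, I, Pow(6, Rational(1, 2)))), Pow(44155, -1)) = Mul(Add(26124, Mul(2, I, Pow(6, Rational(1, 2)))), Rational(1, 44155)) = Add(Rational(26124, 44155), Mul(Rational(2, 44155), I, Pow(6, Rational(1, 2))))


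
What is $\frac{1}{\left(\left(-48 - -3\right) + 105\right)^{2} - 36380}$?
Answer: $- \frac{1}{32780} \approx -3.0506 \cdot 10^{-5}$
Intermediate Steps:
$\frac{1}{\left(\left(-48 - -3\right) + 105\right)^{2} - 36380} = \frac{1}{\left(\left(-48 + 3\right) + 105\right)^{2} - 36380} = \frac{1}{\left(-45 + 105\right)^{2} - 36380} = \frac{1}{60^{2} - 36380} = \frac{1}{3600 - 36380} = \frac{1}{-32780} = - \frac{1}{32780}$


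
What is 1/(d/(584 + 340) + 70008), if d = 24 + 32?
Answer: 33/2310266 ≈ 1.4284e-5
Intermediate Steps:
d = 56
1/(d/(584 + 340) + 70008) = 1/(56/(584 + 340) + 70008) = 1/(56/924 + 70008) = 1/(56*(1/924) + 70008) = 1/(2/33 + 70008) = 1/(2310266/33) = 33/2310266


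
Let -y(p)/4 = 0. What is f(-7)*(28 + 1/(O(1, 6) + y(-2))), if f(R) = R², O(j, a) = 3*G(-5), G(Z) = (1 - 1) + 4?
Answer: 16513/12 ≈ 1376.1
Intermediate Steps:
G(Z) = 4 (G(Z) = 0 + 4 = 4)
y(p) = 0 (y(p) = -4*0 = 0)
O(j, a) = 12 (O(j, a) = 3*4 = 12)
f(-7)*(28 + 1/(O(1, 6) + y(-2))) = (-7)²*(28 + 1/(12 + 0)) = 49*(28 + 1/12) = 49*(337/12) = 16513/12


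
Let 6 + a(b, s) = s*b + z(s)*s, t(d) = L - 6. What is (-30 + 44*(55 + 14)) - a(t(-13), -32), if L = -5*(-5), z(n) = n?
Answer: 2596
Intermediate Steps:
L = 25
t(d) = 19 (t(d) = 25 - 6 = 19)
a(b, s) = -6 + s² + b*s (a(b, s) = -6 + (s*b + s*s) = -6 + (b*s + s²) = -6 + (s² + b*s) = -6 + s² + b*s)
(-30 + 44*(55 + 14)) - a(t(-13), -32) = (-30 + 44*(55 + 14)) - (-6 + (-32)² + 19*(-32)) = (-30 + 44*69) - (-6 + 1024 - 608) = (-30 + 3036) - 1*410 = 3006 - 410 = 2596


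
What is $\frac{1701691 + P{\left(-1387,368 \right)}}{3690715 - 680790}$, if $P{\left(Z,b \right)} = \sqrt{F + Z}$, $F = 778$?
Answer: $\frac{1701691}{3009925} + \frac{i \sqrt{609}}{3009925} \approx 0.56536 + 8.1989 \cdot 10^{-6} i$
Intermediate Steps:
$P{\left(Z,b \right)} = \sqrt{778 + Z}$
$\frac{1701691 + P{\left(-1387,368 \right)}}{3690715 - 680790} = \frac{1701691 + \sqrt{778 - 1387}}{3690715 - 680790} = \frac{1701691 + \sqrt{-609}}{3009925} = \left(1701691 + i \sqrt{609}\right) \frac{1}{3009925} = \frac{1701691}{3009925} + \frac{i \sqrt{609}}{3009925}$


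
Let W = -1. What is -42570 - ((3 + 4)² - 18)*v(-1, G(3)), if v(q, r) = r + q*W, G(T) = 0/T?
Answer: -42601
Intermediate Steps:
G(T) = 0
v(q, r) = r - q (v(q, r) = r + q*(-1) = r - q)
-42570 - ((3 + 4)² - 18)*v(-1, G(3)) = -42570 - ((3 + 4)² - 18)*(0 - 1*(-1)) = -42570 - (7² - 18)*(0 + 1) = -42570 - (49 - 18) = -42570 - 31 = -42601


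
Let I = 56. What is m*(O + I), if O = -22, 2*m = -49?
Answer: -833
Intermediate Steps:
m = -49/2 (m = (½)*(-49) = -49/2 ≈ -24.500)
m*(O + I) = -49*(-22 + 56)/2 = -49/2*34 = -833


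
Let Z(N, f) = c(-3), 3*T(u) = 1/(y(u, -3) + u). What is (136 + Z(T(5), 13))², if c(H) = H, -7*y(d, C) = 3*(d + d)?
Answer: 17689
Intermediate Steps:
y(d, C) = -6*d/7 (y(d, C) = -3*(d + d)/7 = -3*2*d/7 = -6*d/7)
T(u) = 7/(3*u) (T(u) = 1/(3*(-6*u/7 + u)) = 1/(3*((u/7))) = (7/u)/3 = 7/(3*u))
Z(N, f) = -3
(136 + Z(T(5), 13))² = (136 - 3)² = 133² = 17689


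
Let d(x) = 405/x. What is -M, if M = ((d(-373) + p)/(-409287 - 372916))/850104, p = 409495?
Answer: 76370615/124013902184388 ≈ 6.1582e-7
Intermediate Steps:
M = -76370615/124013902184388 (M = ((405/(-373) + 409495)/(-409287 - 372916))/850104 = ((405*(-1/373) + 409495)/(-782203))*(1/850104) = ((-405/373 + 409495)*(-1/782203))*(1/850104) = ((152741230/373)*(-1/782203))*(1/850104) = -152741230/291761719*1/850104 = -76370615/124013902184388 ≈ -6.1582e-7)
-M = -1*(-76370615/124013902184388) = 76370615/124013902184388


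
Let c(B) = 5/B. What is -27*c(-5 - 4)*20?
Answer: 300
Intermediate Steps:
-27*c(-5 - 4)*20 = -135/(-5 - 4)*20 = -135/(-9)*20 = -135*(-1)/9*20 = -27*(-5/9)*20 = 15*20 = 300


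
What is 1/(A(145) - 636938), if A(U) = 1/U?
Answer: -145/92356009 ≈ -1.5700e-6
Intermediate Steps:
1/(A(145) - 636938) = 1/(1/145 - 636938) = 1/(-92356009/145) = -145/92356009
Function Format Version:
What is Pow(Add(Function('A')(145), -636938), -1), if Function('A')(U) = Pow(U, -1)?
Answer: Rational(-145, 92356009) ≈ -1.5700e-6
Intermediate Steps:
Pow(Add(Function('A')(145), -636938), -1) = Pow(Add(Pow(145, -1), -636938), -1) = Pow(Add(Rational(1, 145), -636938), -1) = Pow(Rational(-92356009, 145), -1) = Rational(-145, 92356009)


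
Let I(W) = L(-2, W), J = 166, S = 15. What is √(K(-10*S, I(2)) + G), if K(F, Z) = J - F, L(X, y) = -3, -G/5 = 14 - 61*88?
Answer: √27086 ≈ 164.58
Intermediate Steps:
G = 26770 (G = -5*(14 - 61*88) = -5*(14 - 5368) = -5*(-5354) = 26770)
I(W) = -3
K(F, Z) = 166 - F
√(K(-10*S, I(2)) + G) = √((166 - (-10)*15) + 26770) = √((166 - 1*(-150)) + 26770) = √((166 + 150) + 26770) = √(316 + 26770) = √27086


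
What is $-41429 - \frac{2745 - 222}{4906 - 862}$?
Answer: $- \frac{55847133}{1348} \approx -41430.0$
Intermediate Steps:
$-41429 - \frac{2745 - 222}{4906 - 862} = -41429 - \frac{2523}{4044} = -41429 - 2523 \cdot \frac{1}{4044} = -41429 - \frac{841}{1348} = - \frac{55847133}{1348}$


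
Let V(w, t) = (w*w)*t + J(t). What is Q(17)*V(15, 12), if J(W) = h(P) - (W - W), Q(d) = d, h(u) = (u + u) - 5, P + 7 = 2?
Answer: 45645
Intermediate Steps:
P = -5 (P = -7 + 2 = -5)
h(u) = -5 + 2*u (h(u) = 2*u - 5 = -5 + 2*u)
J(W) = -15 (J(W) = (-5 + 2*(-5)) - (W - W) = (-5 - 10) - 1*0 = -15 + 0 = -15)
V(w, t) = -15 + t*w² (V(w, t) = (w*w)*t - 15 = w²*t - 15 = t*w² - 15 = -15 + t*w²)
Q(17)*V(15, 12) = 17*(-15 + 12*15²) = 17*(-15 + 12*225) = 17*(-15 + 2700) = 17*2685 = 45645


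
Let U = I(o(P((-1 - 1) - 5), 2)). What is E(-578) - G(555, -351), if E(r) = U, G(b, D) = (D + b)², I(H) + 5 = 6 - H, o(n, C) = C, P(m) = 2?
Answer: -41617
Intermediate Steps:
I(H) = 1 - H (I(H) = -5 + (6 - H) = 1 - H)
U = -1 (U = 1 - 1*2 = 1 - 2 = -1)
E(r) = -1
E(-578) - G(555, -351) = -1 - (-351 + 555)² = -1 - 1*204² = -1 - 1*41616 = -1 - 41616 = -41617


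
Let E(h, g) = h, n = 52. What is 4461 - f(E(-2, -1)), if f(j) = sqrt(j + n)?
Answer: 4461 - 5*sqrt(2) ≈ 4453.9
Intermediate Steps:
f(j) = sqrt(52 + j) (f(j) = sqrt(j + 52) = sqrt(52 + j))
4461 - f(E(-2, -1)) = 4461 - sqrt(52 - 2) = 4461 - sqrt(50) = 4461 - 5*sqrt(2)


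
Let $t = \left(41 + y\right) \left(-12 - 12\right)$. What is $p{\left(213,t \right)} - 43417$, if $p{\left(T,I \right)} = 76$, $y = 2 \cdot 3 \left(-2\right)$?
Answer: $-43341$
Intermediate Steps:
$y = -12$ ($y = 6 \left(-2\right) = -12$)
$t = -696$ ($t = \left(41 - 12\right) \left(-12 - 12\right) = 29 \left(-24\right) = -696$)
$p{\left(213,t \right)} - 43417 = 76 - 43417 = -43341$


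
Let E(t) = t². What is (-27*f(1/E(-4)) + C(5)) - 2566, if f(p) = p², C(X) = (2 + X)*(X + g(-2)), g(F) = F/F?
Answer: -646171/256 ≈ -2524.1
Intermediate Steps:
g(F) = 1
C(X) = (1 + X)*(2 + X) (C(X) = (2 + X)*(X + 1) = (2 + X)*(1 + X) = (1 + X)*(2 + X))
(-27*f(1/E(-4)) + C(5)) - 2566 = (-27*(1/(-4)²)² + (2 + 5² + 3*5)) - 2566 = (-27*(1/16)² + (2 + 25 + 15)) - 2566 = (-27*(1*(1/16))² + 42) - 2566 = (-27*(1/16)² + 42) - 2566 = (-27*1/256 + 42) - 2566 = (-27/256 + 42) - 2566 = 10725/256 - 2566 = -646171/256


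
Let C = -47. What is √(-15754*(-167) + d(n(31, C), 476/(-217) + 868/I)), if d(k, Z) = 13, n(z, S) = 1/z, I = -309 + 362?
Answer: √2630931 ≈ 1622.0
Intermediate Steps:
I = 53
√(-15754*(-167) + d(n(31, C), 476/(-217) + 868/I)) = √(-15754*(-167) + 13) = √(2630918 + 13) = √2630931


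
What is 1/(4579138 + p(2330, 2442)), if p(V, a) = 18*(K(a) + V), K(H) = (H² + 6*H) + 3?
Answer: 1/112225420 ≈ 8.9106e-9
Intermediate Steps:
K(H) = 3 + H² + 6*H
p(V, a) = 54 + 18*V + 18*a² + 108*a (p(V, a) = 18*((3 + a² + 6*a) + V) = 18*(3 + V + a² + 6*a) = 54 + 18*V + 18*a² + 108*a)
1/(4579138 + p(2330, 2442)) = 1/(4579138 + (54 + 18*2330 + 18*2442² + 108*2442)) = 1/(4579138 + (54 + 41940 + 18*5963364 + 263736)) = 1/(4579138 + (54 + 41940 + 107340552 + 263736)) = 1/(4579138 + 107646282) = 1/112225420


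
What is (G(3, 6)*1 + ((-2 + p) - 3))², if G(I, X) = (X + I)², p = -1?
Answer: 5625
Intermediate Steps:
G(I, X) = (I + X)²
(G(3, 6)*1 + ((-2 + p) - 3))² = ((3 + 6)²*1 + ((-2 - 1) - 3))² = (9²*1 + (-3 - 3))² = (81*1 - 6)² = (81 - 6)² = 75² = 5625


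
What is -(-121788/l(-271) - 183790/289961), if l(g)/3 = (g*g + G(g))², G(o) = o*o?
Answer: 991289099417179/1563927989851241 ≈ 0.63385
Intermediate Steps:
G(o) = o²
l(g) = 12*g⁴ (l(g) = 3*(g*g + g²)² = 3*(g² + g²)² = 3*(2*g²)² = 3*(4*g⁴) = 12*g⁴)
-(-121788/l(-271) - 183790/289961) = -(-121788/(12*(-271)⁴) - 183790/289961) = -(-121788/(12*5393580481) - 183790*1/289961) = -(-121788/64722965772 - 183790/289961) = -(-121788*1/64722965772 - 183790/289961) = -(-10149/5393580481 - 183790/289961) = -1*(-991289099417179/1563927989851241) = 991289099417179/1563927989851241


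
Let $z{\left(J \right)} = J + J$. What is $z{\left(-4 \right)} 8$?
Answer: $-64$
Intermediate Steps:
$z{\left(J \right)} = 2 J$
$z{\left(-4 \right)} 8 = 2 \left(-4\right) 8 = \left(-8\right) 8 = -64$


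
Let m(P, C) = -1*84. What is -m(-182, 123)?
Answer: 84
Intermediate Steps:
m(P, C) = -84
-m(-182, 123) = -1*(-84) = 84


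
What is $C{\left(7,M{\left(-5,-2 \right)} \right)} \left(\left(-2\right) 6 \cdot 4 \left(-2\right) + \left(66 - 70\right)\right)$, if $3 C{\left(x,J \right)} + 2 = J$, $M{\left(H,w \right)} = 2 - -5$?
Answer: $\frac{460}{3} \approx 153.33$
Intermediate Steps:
$M{\left(H,w \right)} = 7$ ($M{\left(H,w \right)} = 2 + 5 = 7$)
$C{\left(x,J \right)} = - \frac{2}{3} + \frac{J}{3}$
$C{\left(7,M{\left(-5,-2 \right)} \right)} \left(\left(-2\right) 6 \cdot 4 \left(-2\right) + \left(66 - 70\right)\right) = \left(- \frac{2}{3} + \frac{1}{3} \cdot 7\right) \left(\left(-2\right) 6 \cdot 4 \left(-2\right) + \left(66 - 70\right)\right) = \left(- \frac{2}{3} + \frac{7}{3}\right) \left(\left(-12\right) 4 \left(-2\right) + \left(66 - 70\right)\right) = \frac{5 \left(\left(-48\right) \left(-2\right) - 4\right)}{3} = \frac{5 \left(96 - 4\right)}{3} = \frac{5}{3} \cdot 92 = \frac{460}{3}$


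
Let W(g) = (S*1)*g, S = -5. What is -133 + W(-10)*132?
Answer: 6467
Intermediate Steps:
W(g) = -5*g (W(g) = (-5*1)*g = -5*g)
-133 + W(-10)*132 = -133 - 5*(-10)*132 = -133 + 50*132 = -133 + 6600 = 6467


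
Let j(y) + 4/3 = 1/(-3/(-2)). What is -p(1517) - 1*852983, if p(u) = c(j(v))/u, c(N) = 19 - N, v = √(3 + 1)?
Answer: -3881925692/4551 ≈ -8.5298e+5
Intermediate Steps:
v = 2 (v = √4 = 2)
j(y) = -⅔ (j(y) = -4/3 + 1/(-3/(-2)) = -4/3 + 1/(-3*(-½)) = -4/3 + 1/(3/2) = -4/3 + ⅔ = -⅔)
p(u) = 59/(3*u) (p(u) = (19 - 1*(-⅔))/u = (19 + ⅔)/u = 59/(3*u))
-p(1517) - 1*852983 = -59/(3*1517) - 1*852983 = -59/(3*1517) - 852983 = -1*59/4551 - 852983 = -59/4551 - 852983 = -3881925692/4551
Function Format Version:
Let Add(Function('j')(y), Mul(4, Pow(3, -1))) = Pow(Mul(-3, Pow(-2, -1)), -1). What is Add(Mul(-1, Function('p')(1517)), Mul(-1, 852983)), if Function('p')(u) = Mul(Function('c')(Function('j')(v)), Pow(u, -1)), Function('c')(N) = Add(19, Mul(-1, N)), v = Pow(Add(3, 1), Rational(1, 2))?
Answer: Rational(-3881925692, 4551) ≈ -8.5298e+5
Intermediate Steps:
v = 2 (v = Pow(4, Rational(1, 2)) = 2)
Function('j')(y) = Rational(-2, 3) (Function('j')(y) = Add(Rational(-4, 3), Pow(Mul(-3, Pow(-2, -1)), -1)) = Add(Rational(-4, 3), Pow(Mul(-3, Rational(-1, 2)), -1)) = Add(Rational(-4, 3), Pow(Rational(3, 2), -1)) = Add(Rational(-4, 3), Rational(2, 3)) = Rational(-2, 3))
Function('p')(u) = Mul(Rational(59, 3), Pow(u, -1)) (Function('p')(u) = Mul(Add(19, Mul(-1, Rational(-2, 3))), Pow(u, -1)) = Mul(Add(19, Rational(2, 3)), Pow(u, -1)) = Mul(Rational(59, 3), Pow(u, -1)))
Add(Mul(-1, Function('p')(1517)), Mul(-1, 852983)) = Add(Mul(-1, Mul(Rational(59, 3), Pow(1517, -1))), Mul(-1, 852983)) = Add(Mul(-1, Mul(Rational(59, 3), Rational(1, 1517))), -852983) = Add(Mul(-1, Rational(59, 4551)), -852983) = Add(Rational(-59, 4551), -852983) = Rational(-3881925692, 4551)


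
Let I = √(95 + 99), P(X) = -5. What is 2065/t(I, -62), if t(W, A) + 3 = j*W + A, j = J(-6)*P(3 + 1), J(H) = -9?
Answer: 5369/15545 + 3717*√194/15545 ≈ 3.6758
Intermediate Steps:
I = √194 ≈ 13.928
j = 45 (j = -9*(-5) = 45)
t(W, A) = -3 + A + 45*W (t(W, A) = -3 + (45*W + A) = -3 + (A + 45*W) = -3 + A + 45*W)
2065/t(I, -62) = 2065/(-3 - 62 + 45*√194) = 2065/(-65 + 45*√194)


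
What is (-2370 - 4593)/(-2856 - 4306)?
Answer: 6963/7162 ≈ 0.97221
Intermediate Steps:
(-2370 - 4593)/(-2856 - 4306) = -6963/(-7162) = -6963*(-1/7162) = 6963/7162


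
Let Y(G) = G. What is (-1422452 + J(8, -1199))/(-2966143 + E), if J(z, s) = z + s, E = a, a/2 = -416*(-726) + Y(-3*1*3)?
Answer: 1423643/2362129 ≈ 0.60269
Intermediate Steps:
a = 604014 (a = 2*(-416*(-726) - 3*1*3) = 2*(302016 - 3*3) = 2*(302016 - 9) = 2*302007 = 604014)
E = 604014
J(z, s) = s + z
(-1422452 + J(8, -1199))/(-2966143 + E) = (-1422452 + (-1199 + 8))/(-2966143 + 604014) = (-1422452 - 1191)/(-2362129) = -1423643*(-1/2362129) = 1423643/2362129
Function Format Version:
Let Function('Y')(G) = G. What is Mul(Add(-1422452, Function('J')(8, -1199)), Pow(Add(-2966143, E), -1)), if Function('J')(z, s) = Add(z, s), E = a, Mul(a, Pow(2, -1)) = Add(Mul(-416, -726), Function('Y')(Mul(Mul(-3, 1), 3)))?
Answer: Rational(1423643, 2362129) ≈ 0.60269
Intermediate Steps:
a = 604014 (a = Mul(2, Add(Mul(-416, -726), Mul(Mul(-3, 1), 3))) = Mul(2, Add(302016, Mul(-3, 3))) = Mul(2, Add(302016, -9)) = Mul(2, 302007) = 604014)
E = 604014
Function('J')(z, s) = Add(s, z)
Mul(Add(-1422452, Function('J')(8, -1199)), Pow(Add(-2966143, E), -1)) = Mul(Add(-1422452, Add(-1199, 8)), Pow(Add(-2966143, 604014), -1)) = Mul(Add(-1422452, -1191), Pow(-2362129, -1)) = Mul(-1423643, Rational(-1, 2362129)) = Rational(1423643, 2362129)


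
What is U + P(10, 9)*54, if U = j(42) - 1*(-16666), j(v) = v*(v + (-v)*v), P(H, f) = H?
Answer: -55118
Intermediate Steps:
j(v) = v*(v - v²)
U = -55658 (U = 42²*(1 - 1*42) - 1*(-16666) = 1764*(1 - 42) + 16666 = 1764*(-41) + 16666 = -72324 + 16666 = -55658)
U + P(10, 9)*54 = -55658 + 10*54 = -55658 + 540 = -55118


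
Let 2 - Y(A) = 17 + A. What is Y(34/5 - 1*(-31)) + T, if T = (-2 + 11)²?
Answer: 141/5 ≈ 28.200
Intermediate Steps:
T = 81 (T = 9² = 81)
Y(A) = -15 - A (Y(A) = 2 - (17 + A) = 2 + (-17 - A) = -15 - A)
Y(34/5 - 1*(-31)) + T = (-15 - (34/5 - 1*(-31))) + 81 = (-15 - (34*(⅕) + 31)) + 81 = (-15 - (34/5 + 31)) + 81 = (-15 - 1*189/5) + 81 = (-15 - 189/5) + 81 = -264/5 + 81 = 141/5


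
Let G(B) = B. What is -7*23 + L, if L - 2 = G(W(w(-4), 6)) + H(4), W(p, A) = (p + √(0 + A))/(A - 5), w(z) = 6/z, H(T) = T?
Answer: -313/2 + √6 ≈ -154.05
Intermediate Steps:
W(p, A) = (p + √A)/(-5 + A)
L = 9/2 + √6 (L = 2 + ((6/(-4) + √6)/(-5 + 6) + 4) = 2 + ((6*(-¼) + √6)/1 + 4) = 2 + (1*(-3/2 + √6) + 4) = 2 + ((-3/2 + √6) + 4) = 2 + (5/2 + √6) = 9/2 + √6 ≈ 6.9495)
-7*23 + L = -7*23 + (9/2 + √6) = -161 + (9/2 + √6) = -313/2 + √6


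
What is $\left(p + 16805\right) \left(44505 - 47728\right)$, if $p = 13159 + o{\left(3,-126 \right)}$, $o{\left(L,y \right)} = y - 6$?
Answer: $-96148536$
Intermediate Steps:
$o{\left(L,y \right)} = -6 + y$
$p = 13027$ ($p = 13159 - 132 = 13027$)
$\left(p + 16805\right) \left(44505 - 47728\right) = \left(13027 + 16805\right) \left(44505 - 47728\right) = 29832 \left(-3223\right) = -96148536$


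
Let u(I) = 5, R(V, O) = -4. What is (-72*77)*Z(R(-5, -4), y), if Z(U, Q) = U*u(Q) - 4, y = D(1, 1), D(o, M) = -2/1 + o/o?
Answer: 133056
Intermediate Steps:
D(o, M) = -1 (D(o, M) = -2*1 + 1 = -2 + 1 = -1)
y = -1
Z(U, Q) = -4 + 5*U (Z(U, Q) = U*5 - 4 = 5*U - 4 = -4 + 5*U)
(-72*77)*Z(R(-5, -4), y) = (-72*77)*(-4 + 5*(-4)) = -5544*(-4 - 20) = -5544*(-24) = 133056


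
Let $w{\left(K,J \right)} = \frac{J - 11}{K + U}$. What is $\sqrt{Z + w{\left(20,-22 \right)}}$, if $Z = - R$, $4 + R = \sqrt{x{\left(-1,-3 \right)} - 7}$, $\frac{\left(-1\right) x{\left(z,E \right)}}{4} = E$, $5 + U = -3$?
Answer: $\frac{\sqrt{5 - 4 \sqrt{5}}}{2} \approx 0.99301 i$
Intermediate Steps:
$U = -8$ ($U = -5 - 3 = -8$)
$w{\left(K,J \right)} = \frac{-11 + J}{-8 + K}$ ($w{\left(K,J \right)} = \frac{J - 11}{K - 8} = \frac{-11 + J}{-8 + K}$)
$x{\left(z,E \right)} = - 4 E$
$R = -4 + \sqrt{5}$ ($R = -4 + \sqrt{\left(-4\right) \left(-3\right) - 7} = -4 + \sqrt{12 - 7} = -4 + \sqrt{5} \approx -1.7639$)
$Z = 4 - \sqrt{5}$ ($Z = - (-4 + \sqrt{5}) = 4 - \sqrt{5} \approx 1.7639$)
$\sqrt{Z + w{\left(20,-22 \right)}} = \sqrt{\left(4 - \sqrt{5}\right) + \frac{-11 - 22}{-8 + 20}} = \sqrt{\left(4 - \sqrt{5}\right) + \frac{1}{12} \left(-33\right)} = \sqrt{\left(4 - \sqrt{5}\right) - \frac{11}{4}} = \sqrt{\frac{5}{4} - \sqrt{5}}$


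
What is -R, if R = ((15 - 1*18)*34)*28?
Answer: 2856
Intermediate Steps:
R = -2856 (R = ((15 - 18)*34)*28 = -3*34*28 = -102*28 = -2856)
-R = -1*(-2856) = 2856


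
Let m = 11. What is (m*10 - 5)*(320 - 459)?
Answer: -14595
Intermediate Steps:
(m*10 - 5)*(320 - 459) = (11*10 - 5)*(320 - 459) = (110 - 5)*(-139) = 105*(-139) = -14595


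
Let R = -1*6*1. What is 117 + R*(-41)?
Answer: 363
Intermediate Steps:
R = -6 (R = -6*1 = -6)
117 + R*(-41) = 117 - 6*(-41) = 117 + 246 = 363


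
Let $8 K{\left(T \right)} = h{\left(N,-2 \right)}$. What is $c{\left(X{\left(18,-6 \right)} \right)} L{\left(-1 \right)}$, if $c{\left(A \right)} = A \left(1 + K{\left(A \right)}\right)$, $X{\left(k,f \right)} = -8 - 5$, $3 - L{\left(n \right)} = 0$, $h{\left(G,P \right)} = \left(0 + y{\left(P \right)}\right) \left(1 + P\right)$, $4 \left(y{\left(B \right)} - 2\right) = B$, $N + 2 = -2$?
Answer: $- \frac{507}{16} \approx -31.688$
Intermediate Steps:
$N = -4$ ($N = -2 - 2 = -4$)
$y{\left(B \right)} = 2 + \frac{B}{4}$
$h{\left(G,P \right)} = \left(1 + P\right) \left(2 + \frac{P}{4}\right)$ ($h{\left(G,P \right)} = \left(0 + \left(2 + \frac{P}{4}\right)\right) \left(1 + P\right) = \left(2 + \frac{P}{4}\right) \left(1 + P\right) = \left(1 + P\right) \left(2 + \frac{P}{4}\right)$)
$L{\left(n \right)} = 3$ ($L{\left(n \right)} = 3 - 0 = 3 + 0 = 3$)
$K{\left(T \right)} = - \frac{3}{16}$ ($K{\left(T \right)} = \frac{\frac{1}{4} \left(1 - 2\right) \left(8 - 2\right)}{8} = \frac{\frac{1}{4} \left(-1\right) 6}{8} = \frac{1}{8} \left(- \frac{3}{2}\right) = - \frac{3}{16}$)
$X{\left(k,f \right)} = -13$ ($X{\left(k,f \right)} = -8 - 5 = -13$)
$c{\left(A \right)} = \frac{13 A}{16}$ ($c{\left(A \right)} = A \left(1 - \frac{3}{16}\right) = A \frac{13}{16} = \frac{13 A}{16}$)
$c{\left(X{\left(18,-6 \right)} \right)} L{\left(-1 \right)} = \frac{13}{16} \left(-13\right) 3 = \left(- \frac{169}{16}\right) 3 = - \frac{507}{16}$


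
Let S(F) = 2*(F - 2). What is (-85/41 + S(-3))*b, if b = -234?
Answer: 115830/41 ≈ 2825.1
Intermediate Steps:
S(F) = -4 + 2*F (S(F) = 2*(-2 + F) = -4 + 2*F)
(-85/41 + S(-3))*b = (-85/41 + (-4 + 2*(-3)))*(-234) = (-85*1/41 + (-4 - 6))*(-234) = (-85/41 - 10)*(-234) = -495/41*(-234) = 115830/41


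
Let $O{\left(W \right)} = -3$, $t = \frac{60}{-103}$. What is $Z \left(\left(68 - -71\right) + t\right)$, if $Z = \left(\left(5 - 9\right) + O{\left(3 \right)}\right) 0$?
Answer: $0$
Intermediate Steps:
$t = - \frac{60}{103}$ ($t = 60 \left(- \frac{1}{103}\right) = - \frac{60}{103} \approx -0.58252$)
$Z = 0$ ($Z = \left(\left(5 - 9\right) - 3\right) 0 = \left(-4 - 3\right) 0 = \left(-7\right) 0 = 0$)
$Z \left(\left(68 - -71\right) + t\right) = 0 \left(\left(68 - -71\right) - \frac{60}{103}\right) = 0 \left(\left(68 + 71\right) - \frac{60}{103}\right) = 0 \left(139 - \frac{60}{103}\right) = 0 \cdot \frac{14257}{103} = 0$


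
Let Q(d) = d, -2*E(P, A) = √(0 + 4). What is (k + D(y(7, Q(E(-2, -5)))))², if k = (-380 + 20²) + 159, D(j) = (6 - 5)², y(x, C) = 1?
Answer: 32400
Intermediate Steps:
E(P, A) = -1 (E(P, A) = -√(0 + 4)/2 = -√4/2 = -½*2 = -1)
D(j) = 1 (D(j) = 1² = 1)
k = 179 (k = (-380 + 400) + 159 = 20 + 159 = 179)
(k + D(y(7, Q(E(-2, -5)))))² = (179 + 1)² = 180² = 32400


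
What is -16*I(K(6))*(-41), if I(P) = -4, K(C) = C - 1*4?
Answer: -2624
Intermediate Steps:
K(C) = -4 + C (K(C) = C - 4 = -4 + C)
-16*I(K(6))*(-41) = -16*(-4)*(-41) = 64*(-41) = -2624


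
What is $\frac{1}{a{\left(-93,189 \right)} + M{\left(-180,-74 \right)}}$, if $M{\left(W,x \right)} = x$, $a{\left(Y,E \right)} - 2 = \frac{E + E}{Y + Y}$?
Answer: $- \frac{31}{2295} \approx -0.013508$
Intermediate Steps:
$a{\left(Y,E \right)} = 2 + \frac{E}{Y}$ ($a{\left(Y,E \right)} = 2 + \frac{E + E}{Y + Y} = 2 + \frac{2 E}{2 Y} = 2 + 2 E \frac{1}{2 Y} = 2 + \frac{E}{Y}$)
$\frac{1}{a{\left(-93,189 \right)} + M{\left(-180,-74 \right)}} = \frac{1}{\left(2 + \frac{189}{-93}\right) - 74} = \frac{1}{\left(2 + 189 \left(- \frac{1}{93}\right)\right) - 74} = \frac{1}{\left(2 - \frac{63}{31}\right) - 74} = \frac{1}{- \frac{1}{31} - 74} = \frac{1}{- \frac{2295}{31}} = - \frac{31}{2295}$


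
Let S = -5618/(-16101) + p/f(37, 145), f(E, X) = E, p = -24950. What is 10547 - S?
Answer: 6684750223/595737 ≈ 11221.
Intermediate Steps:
S = -401512084/595737 (S = -5618/(-16101) - 24950/37 = -5618*(-1/16101) - 24950*1/37 = 5618/16101 - 24950/37 = -401512084/595737 ≈ -673.98)
10547 - S = 10547 - 1*(-401512084/595737) = 10547 + 401512084/595737 = 6684750223/595737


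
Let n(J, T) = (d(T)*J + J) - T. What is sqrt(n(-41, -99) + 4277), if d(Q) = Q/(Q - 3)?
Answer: sqrt(4965258)/34 ≈ 65.538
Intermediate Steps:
d(Q) = Q/(-3 + Q)
n(J, T) = J - T + J*T/(-3 + T) (n(J, T) = ((T/(-3 + T))*J + J) - T = (J*T/(-3 + T) + J) - T = (J + J*T/(-3 + T)) - T = J - T + J*T/(-3 + T))
sqrt(n(-41, -99) + 4277) = sqrt((-41*(-99) + (-3 - 99)*(-41 - 1*(-99)))/(-3 - 99) + 4277) = sqrt((4059 - 102*(-41 + 99))/(-102) + 4277) = sqrt(-(4059 - 102*58)/102 + 4277) = sqrt(-(4059 - 5916)/102 + 4277) = sqrt(-1/102*(-1857) + 4277) = sqrt(619/34 + 4277) = sqrt(146037/34) = sqrt(4965258)/34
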